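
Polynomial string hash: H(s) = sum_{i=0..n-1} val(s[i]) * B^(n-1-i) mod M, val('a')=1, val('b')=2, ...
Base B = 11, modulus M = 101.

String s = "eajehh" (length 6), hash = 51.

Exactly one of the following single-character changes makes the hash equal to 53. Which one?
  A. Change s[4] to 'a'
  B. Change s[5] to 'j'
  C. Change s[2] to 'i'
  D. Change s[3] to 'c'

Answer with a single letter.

Option A: s[4]='h'->'a', delta=(1-8)*11^1 mod 101 = 24, hash=51+24 mod 101 = 75
Option B: s[5]='h'->'j', delta=(10-8)*11^0 mod 101 = 2, hash=51+2 mod 101 = 53 <-- target
Option C: s[2]='j'->'i', delta=(9-10)*11^3 mod 101 = 83, hash=51+83 mod 101 = 33
Option D: s[3]='e'->'c', delta=(3-5)*11^2 mod 101 = 61, hash=51+61 mod 101 = 11

Answer: B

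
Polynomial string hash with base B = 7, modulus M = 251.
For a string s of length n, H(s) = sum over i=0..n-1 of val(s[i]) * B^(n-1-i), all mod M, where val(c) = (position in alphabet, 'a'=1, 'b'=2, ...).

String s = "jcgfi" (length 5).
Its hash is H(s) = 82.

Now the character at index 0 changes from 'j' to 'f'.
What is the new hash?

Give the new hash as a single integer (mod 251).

val('j') = 10, val('f') = 6
Position k = 0, exponent = n-1-k = 4
B^4 mod M = 7^4 mod 251 = 142
Delta = (6 - 10) * 142 mod 251 = 185
New hash = (82 + 185) mod 251 = 16

Answer: 16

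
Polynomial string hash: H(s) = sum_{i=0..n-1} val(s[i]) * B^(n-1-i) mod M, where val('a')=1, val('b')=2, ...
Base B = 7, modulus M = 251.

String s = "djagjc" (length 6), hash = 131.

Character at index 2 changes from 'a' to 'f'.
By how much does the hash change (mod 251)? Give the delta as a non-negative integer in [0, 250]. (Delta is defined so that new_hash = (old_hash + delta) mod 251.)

Delta formula: (val(new) - val(old)) * B^(n-1-k) mod M
  val('f') - val('a') = 6 - 1 = 5
  B^(n-1-k) = 7^3 mod 251 = 92
  Delta = 5 * 92 mod 251 = 209

Answer: 209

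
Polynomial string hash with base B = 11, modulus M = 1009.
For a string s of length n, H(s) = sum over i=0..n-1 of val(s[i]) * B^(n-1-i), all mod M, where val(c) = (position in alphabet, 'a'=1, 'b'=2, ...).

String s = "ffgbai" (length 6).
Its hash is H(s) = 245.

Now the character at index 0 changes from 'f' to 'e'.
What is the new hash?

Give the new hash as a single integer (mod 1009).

Answer: 634

Derivation:
val('f') = 6, val('e') = 5
Position k = 0, exponent = n-1-k = 5
B^5 mod M = 11^5 mod 1009 = 620
Delta = (5 - 6) * 620 mod 1009 = 389
New hash = (245 + 389) mod 1009 = 634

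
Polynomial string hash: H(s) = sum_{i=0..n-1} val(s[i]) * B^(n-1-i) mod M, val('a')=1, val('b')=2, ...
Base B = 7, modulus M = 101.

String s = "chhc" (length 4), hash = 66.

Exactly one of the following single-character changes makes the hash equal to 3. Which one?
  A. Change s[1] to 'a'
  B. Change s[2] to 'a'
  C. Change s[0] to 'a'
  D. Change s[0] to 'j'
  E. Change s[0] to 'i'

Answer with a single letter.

Answer: E

Derivation:
Option A: s[1]='h'->'a', delta=(1-8)*7^2 mod 101 = 61, hash=66+61 mod 101 = 26
Option B: s[2]='h'->'a', delta=(1-8)*7^1 mod 101 = 52, hash=66+52 mod 101 = 17
Option C: s[0]='c'->'a', delta=(1-3)*7^3 mod 101 = 21, hash=66+21 mod 101 = 87
Option D: s[0]='c'->'j', delta=(10-3)*7^3 mod 101 = 78, hash=66+78 mod 101 = 43
Option E: s[0]='c'->'i', delta=(9-3)*7^3 mod 101 = 38, hash=66+38 mod 101 = 3 <-- target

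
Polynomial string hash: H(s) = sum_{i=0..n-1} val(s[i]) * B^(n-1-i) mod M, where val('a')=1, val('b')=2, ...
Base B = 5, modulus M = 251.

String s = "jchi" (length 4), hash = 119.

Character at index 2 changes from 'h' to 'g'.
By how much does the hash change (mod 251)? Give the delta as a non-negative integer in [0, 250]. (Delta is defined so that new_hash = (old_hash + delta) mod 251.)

Answer: 246

Derivation:
Delta formula: (val(new) - val(old)) * B^(n-1-k) mod M
  val('g') - val('h') = 7 - 8 = -1
  B^(n-1-k) = 5^1 mod 251 = 5
  Delta = -1 * 5 mod 251 = 246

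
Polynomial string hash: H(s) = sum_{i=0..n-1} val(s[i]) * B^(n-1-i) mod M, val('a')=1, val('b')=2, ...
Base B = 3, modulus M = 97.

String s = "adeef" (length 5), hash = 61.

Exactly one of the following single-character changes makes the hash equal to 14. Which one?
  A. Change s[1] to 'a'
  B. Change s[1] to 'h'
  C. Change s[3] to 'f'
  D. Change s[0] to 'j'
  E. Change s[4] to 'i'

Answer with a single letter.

Option A: s[1]='d'->'a', delta=(1-4)*3^3 mod 97 = 16, hash=61+16 mod 97 = 77
Option B: s[1]='d'->'h', delta=(8-4)*3^3 mod 97 = 11, hash=61+11 mod 97 = 72
Option C: s[3]='e'->'f', delta=(6-5)*3^1 mod 97 = 3, hash=61+3 mod 97 = 64
Option D: s[0]='a'->'j', delta=(10-1)*3^4 mod 97 = 50, hash=61+50 mod 97 = 14 <-- target
Option E: s[4]='f'->'i', delta=(9-6)*3^0 mod 97 = 3, hash=61+3 mod 97 = 64

Answer: D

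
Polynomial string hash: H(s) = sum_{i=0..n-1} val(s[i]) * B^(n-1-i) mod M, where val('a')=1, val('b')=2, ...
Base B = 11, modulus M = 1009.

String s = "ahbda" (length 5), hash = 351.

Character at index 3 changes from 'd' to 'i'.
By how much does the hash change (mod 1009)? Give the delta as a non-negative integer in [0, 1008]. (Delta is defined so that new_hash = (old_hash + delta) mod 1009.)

Answer: 55

Derivation:
Delta formula: (val(new) - val(old)) * B^(n-1-k) mod M
  val('i') - val('d') = 9 - 4 = 5
  B^(n-1-k) = 11^1 mod 1009 = 11
  Delta = 5 * 11 mod 1009 = 55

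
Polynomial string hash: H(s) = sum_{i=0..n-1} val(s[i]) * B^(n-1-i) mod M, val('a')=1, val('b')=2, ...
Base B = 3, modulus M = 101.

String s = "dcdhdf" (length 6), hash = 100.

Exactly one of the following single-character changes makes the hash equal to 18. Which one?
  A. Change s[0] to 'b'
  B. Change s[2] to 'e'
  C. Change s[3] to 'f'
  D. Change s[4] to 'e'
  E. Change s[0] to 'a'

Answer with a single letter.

Option A: s[0]='d'->'b', delta=(2-4)*3^5 mod 101 = 19, hash=100+19 mod 101 = 18 <-- target
Option B: s[2]='d'->'e', delta=(5-4)*3^3 mod 101 = 27, hash=100+27 mod 101 = 26
Option C: s[3]='h'->'f', delta=(6-8)*3^2 mod 101 = 83, hash=100+83 mod 101 = 82
Option D: s[4]='d'->'e', delta=(5-4)*3^1 mod 101 = 3, hash=100+3 mod 101 = 2
Option E: s[0]='d'->'a', delta=(1-4)*3^5 mod 101 = 79, hash=100+79 mod 101 = 78

Answer: A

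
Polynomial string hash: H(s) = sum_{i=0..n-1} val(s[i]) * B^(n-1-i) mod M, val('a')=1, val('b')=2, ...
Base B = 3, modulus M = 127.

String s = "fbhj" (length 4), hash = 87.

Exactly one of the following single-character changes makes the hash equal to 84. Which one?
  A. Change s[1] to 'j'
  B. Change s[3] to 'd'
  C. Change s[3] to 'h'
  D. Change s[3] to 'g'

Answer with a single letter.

Answer: D

Derivation:
Option A: s[1]='b'->'j', delta=(10-2)*3^2 mod 127 = 72, hash=87+72 mod 127 = 32
Option B: s[3]='j'->'d', delta=(4-10)*3^0 mod 127 = 121, hash=87+121 mod 127 = 81
Option C: s[3]='j'->'h', delta=(8-10)*3^0 mod 127 = 125, hash=87+125 mod 127 = 85
Option D: s[3]='j'->'g', delta=(7-10)*3^0 mod 127 = 124, hash=87+124 mod 127 = 84 <-- target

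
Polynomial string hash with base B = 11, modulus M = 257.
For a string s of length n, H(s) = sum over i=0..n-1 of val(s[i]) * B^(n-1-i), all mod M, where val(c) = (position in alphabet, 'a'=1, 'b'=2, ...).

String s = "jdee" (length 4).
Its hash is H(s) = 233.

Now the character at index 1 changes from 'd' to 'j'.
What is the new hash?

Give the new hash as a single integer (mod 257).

val('d') = 4, val('j') = 10
Position k = 1, exponent = n-1-k = 2
B^2 mod M = 11^2 mod 257 = 121
Delta = (10 - 4) * 121 mod 257 = 212
New hash = (233 + 212) mod 257 = 188

Answer: 188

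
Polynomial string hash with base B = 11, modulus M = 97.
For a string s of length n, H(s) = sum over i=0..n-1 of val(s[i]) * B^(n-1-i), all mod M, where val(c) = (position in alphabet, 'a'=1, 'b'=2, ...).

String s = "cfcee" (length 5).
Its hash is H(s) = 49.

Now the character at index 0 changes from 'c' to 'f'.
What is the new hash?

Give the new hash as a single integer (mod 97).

val('c') = 3, val('f') = 6
Position k = 0, exponent = n-1-k = 4
B^4 mod M = 11^4 mod 97 = 91
Delta = (6 - 3) * 91 mod 97 = 79
New hash = (49 + 79) mod 97 = 31

Answer: 31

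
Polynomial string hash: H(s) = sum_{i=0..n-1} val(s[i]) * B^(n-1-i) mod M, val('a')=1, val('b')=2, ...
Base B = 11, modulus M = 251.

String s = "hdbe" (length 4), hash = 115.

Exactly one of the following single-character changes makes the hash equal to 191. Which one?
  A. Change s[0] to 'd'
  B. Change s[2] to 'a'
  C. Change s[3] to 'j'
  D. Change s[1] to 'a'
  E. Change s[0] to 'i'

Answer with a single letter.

Answer: E

Derivation:
Option A: s[0]='h'->'d', delta=(4-8)*11^3 mod 251 = 198, hash=115+198 mod 251 = 62
Option B: s[2]='b'->'a', delta=(1-2)*11^1 mod 251 = 240, hash=115+240 mod 251 = 104
Option C: s[3]='e'->'j', delta=(10-5)*11^0 mod 251 = 5, hash=115+5 mod 251 = 120
Option D: s[1]='d'->'a', delta=(1-4)*11^2 mod 251 = 139, hash=115+139 mod 251 = 3
Option E: s[0]='h'->'i', delta=(9-8)*11^3 mod 251 = 76, hash=115+76 mod 251 = 191 <-- target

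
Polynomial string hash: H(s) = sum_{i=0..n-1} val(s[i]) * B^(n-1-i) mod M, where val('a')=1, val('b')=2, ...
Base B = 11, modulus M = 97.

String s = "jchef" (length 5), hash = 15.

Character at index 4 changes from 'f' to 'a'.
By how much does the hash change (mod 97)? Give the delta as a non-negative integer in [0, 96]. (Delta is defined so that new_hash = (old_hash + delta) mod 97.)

Delta formula: (val(new) - val(old)) * B^(n-1-k) mod M
  val('a') - val('f') = 1 - 6 = -5
  B^(n-1-k) = 11^0 mod 97 = 1
  Delta = -5 * 1 mod 97 = 92

Answer: 92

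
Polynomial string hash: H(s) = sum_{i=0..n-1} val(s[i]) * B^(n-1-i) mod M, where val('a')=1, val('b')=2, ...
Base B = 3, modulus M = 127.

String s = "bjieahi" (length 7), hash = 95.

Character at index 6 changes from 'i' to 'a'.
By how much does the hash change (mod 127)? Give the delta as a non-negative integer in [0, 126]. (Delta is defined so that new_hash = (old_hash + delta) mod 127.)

Delta formula: (val(new) - val(old)) * B^(n-1-k) mod M
  val('a') - val('i') = 1 - 9 = -8
  B^(n-1-k) = 3^0 mod 127 = 1
  Delta = -8 * 1 mod 127 = 119

Answer: 119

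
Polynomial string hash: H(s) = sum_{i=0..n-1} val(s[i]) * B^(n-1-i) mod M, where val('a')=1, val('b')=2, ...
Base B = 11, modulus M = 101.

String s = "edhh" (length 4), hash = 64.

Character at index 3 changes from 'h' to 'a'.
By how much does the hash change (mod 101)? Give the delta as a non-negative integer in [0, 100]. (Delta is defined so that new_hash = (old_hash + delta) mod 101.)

Answer: 94

Derivation:
Delta formula: (val(new) - val(old)) * B^(n-1-k) mod M
  val('a') - val('h') = 1 - 8 = -7
  B^(n-1-k) = 11^0 mod 101 = 1
  Delta = -7 * 1 mod 101 = 94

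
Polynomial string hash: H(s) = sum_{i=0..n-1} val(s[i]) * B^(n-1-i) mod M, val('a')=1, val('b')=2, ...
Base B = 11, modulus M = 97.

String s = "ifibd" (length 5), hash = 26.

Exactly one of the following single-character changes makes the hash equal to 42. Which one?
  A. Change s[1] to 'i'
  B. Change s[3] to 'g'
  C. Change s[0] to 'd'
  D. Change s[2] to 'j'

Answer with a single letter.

Answer: A

Derivation:
Option A: s[1]='f'->'i', delta=(9-6)*11^3 mod 97 = 16, hash=26+16 mod 97 = 42 <-- target
Option B: s[3]='b'->'g', delta=(7-2)*11^1 mod 97 = 55, hash=26+55 mod 97 = 81
Option C: s[0]='i'->'d', delta=(4-9)*11^4 mod 97 = 30, hash=26+30 mod 97 = 56
Option D: s[2]='i'->'j', delta=(10-9)*11^2 mod 97 = 24, hash=26+24 mod 97 = 50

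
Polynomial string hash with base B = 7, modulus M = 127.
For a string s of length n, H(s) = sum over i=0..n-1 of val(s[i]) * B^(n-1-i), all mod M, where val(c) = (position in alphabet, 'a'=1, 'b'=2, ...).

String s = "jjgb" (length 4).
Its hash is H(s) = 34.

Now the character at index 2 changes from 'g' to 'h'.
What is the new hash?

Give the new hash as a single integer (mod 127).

Answer: 41

Derivation:
val('g') = 7, val('h') = 8
Position k = 2, exponent = n-1-k = 1
B^1 mod M = 7^1 mod 127 = 7
Delta = (8 - 7) * 7 mod 127 = 7
New hash = (34 + 7) mod 127 = 41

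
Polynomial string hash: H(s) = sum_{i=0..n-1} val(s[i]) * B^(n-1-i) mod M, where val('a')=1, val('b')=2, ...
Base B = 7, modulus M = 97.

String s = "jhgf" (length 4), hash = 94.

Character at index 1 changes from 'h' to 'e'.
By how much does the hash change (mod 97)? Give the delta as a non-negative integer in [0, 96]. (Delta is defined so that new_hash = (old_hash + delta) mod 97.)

Answer: 47

Derivation:
Delta formula: (val(new) - val(old)) * B^(n-1-k) mod M
  val('e') - val('h') = 5 - 8 = -3
  B^(n-1-k) = 7^2 mod 97 = 49
  Delta = -3 * 49 mod 97 = 47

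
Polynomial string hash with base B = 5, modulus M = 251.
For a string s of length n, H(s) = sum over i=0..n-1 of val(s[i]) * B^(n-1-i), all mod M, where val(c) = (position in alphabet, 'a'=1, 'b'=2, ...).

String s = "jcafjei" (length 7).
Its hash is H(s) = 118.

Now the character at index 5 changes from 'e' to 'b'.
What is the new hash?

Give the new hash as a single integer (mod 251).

Answer: 103

Derivation:
val('e') = 5, val('b') = 2
Position k = 5, exponent = n-1-k = 1
B^1 mod M = 5^1 mod 251 = 5
Delta = (2 - 5) * 5 mod 251 = 236
New hash = (118 + 236) mod 251 = 103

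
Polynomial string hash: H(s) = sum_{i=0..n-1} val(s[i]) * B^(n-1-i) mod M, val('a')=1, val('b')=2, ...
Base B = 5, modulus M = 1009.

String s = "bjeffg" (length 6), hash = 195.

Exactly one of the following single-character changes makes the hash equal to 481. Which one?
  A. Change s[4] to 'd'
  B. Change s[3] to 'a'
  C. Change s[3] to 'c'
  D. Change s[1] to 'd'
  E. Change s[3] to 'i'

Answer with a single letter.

Option A: s[4]='f'->'d', delta=(4-6)*5^1 mod 1009 = 999, hash=195+999 mod 1009 = 185
Option B: s[3]='f'->'a', delta=(1-6)*5^2 mod 1009 = 884, hash=195+884 mod 1009 = 70
Option C: s[3]='f'->'c', delta=(3-6)*5^2 mod 1009 = 934, hash=195+934 mod 1009 = 120
Option D: s[1]='j'->'d', delta=(4-10)*5^4 mod 1009 = 286, hash=195+286 mod 1009 = 481 <-- target
Option E: s[3]='f'->'i', delta=(9-6)*5^2 mod 1009 = 75, hash=195+75 mod 1009 = 270

Answer: D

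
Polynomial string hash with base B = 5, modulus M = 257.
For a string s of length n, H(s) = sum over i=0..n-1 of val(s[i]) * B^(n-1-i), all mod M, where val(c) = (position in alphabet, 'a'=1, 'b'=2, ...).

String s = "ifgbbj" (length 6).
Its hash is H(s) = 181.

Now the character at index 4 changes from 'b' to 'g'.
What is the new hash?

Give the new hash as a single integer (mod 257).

val('b') = 2, val('g') = 7
Position k = 4, exponent = n-1-k = 1
B^1 mod M = 5^1 mod 257 = 5
Delta = (7 - 2) * 5 mod 257 = 25
New hash = (181 + 25) mod 257 = 206

Answer: 206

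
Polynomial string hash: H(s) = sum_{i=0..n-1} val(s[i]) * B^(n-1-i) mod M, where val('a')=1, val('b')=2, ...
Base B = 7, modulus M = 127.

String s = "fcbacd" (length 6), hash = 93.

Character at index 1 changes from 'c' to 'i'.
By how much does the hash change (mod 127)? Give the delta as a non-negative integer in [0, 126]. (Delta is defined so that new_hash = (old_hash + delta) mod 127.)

Answer: 55

Derivation:
Delta formula: (val(new) - val(old)) * B^(n-1-k) mod M
  val('i') - val('c') = 9 - 3 = 6
  B^(n-1-k) = 7^4 mod 127 = 115
  Delta = 6 * 115 mod 127 = 55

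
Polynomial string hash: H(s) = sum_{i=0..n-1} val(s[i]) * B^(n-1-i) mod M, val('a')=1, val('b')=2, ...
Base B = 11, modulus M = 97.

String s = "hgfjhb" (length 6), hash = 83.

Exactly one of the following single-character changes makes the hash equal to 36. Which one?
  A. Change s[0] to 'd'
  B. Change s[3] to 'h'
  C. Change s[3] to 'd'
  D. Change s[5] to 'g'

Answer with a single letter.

Option A: s[0]='h'->'d', delta=(4-8)*11^5 mod 97 = 70, hash=83+70 mod 97 = 56
Option B: s[3]='j'->'h', delta=(8-10)*11^2 mod 97 = 49, hash=83+49 mod 97 = 35
Option C: s[3]='j'->'d', delta=(4-10)*11^2 mod 97 = 50, hash=83+50 mod 97 = 36 <-- target
Option D: s[5]='b'->'g', delta=(7-2)*11^0 mod 97 = 5, hash=83+5 mod 97 = 88

Answer: C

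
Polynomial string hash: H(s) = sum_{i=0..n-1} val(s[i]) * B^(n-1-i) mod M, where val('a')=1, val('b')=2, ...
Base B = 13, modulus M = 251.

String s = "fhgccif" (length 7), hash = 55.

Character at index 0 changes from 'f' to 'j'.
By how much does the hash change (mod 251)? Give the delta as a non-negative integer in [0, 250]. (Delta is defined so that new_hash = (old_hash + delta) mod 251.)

Delta formula: (val(new) - val(old)) * B^(n-1-k) mod M
  val('j') - val('f') = 10 - 6 = 4
  B^(n-1-k) = 13^6 mod 251 = 79
  Delta = 4 * 79 mod 251 = 65

Answer: 65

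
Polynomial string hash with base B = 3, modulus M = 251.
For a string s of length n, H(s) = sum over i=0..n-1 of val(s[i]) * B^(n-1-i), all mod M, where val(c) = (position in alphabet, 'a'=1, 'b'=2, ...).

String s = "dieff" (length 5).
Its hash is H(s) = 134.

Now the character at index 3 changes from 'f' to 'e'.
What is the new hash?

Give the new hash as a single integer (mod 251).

val('f') = 6, val('e') = 5
Position k = 3, exponent = n-1-k = 1
B^1 mod M = 3^1 mod 251 = 3
Delta = (5 - 6) * 3 mod 251 = 248
New hash = (134 + 248) mod 251 = 131

Answer: 131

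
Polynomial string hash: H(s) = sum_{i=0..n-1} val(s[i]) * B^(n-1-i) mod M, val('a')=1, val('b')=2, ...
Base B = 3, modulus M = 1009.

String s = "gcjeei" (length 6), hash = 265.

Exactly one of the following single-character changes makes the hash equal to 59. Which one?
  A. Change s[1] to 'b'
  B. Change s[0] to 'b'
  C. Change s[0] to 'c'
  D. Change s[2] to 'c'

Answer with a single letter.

Answer: B

Derivation:
Option A: s[1]='c'->'b', delta=(2-3)*3^4 mod 1009 = 928, hash=265+928 mod 1009 = 184
Option B: s[0]='g'->'b', delta=(2-7)*3^5 mod 1009 = 803, hash=265+803 mod 1009 = 59 <-- target
Option C: s[0]='g'->'c', delta=(3-7)*3^5 mod 1009 = 37, hash=265+37 mod 1009 = 302
Option D: s[2]='j'->'c', delta=(3-10)*3^3 mod 1009 = 820, hash=265+820 mod 1009 = 76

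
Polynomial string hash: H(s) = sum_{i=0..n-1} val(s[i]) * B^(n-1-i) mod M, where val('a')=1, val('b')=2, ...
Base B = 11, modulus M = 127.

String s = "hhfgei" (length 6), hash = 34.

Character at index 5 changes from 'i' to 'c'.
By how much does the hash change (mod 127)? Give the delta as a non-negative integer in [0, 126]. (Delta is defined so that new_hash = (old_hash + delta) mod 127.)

Delta formula: (val(new) - val(old)) * B^(n-1-k) mod M
  val('c') - val('i') = 3 - 9 = -6
  B^(n-1-k) = 11^0 mod 127 = 1
  Delta = -6 * 1 mod 127 = 121

Answer: 121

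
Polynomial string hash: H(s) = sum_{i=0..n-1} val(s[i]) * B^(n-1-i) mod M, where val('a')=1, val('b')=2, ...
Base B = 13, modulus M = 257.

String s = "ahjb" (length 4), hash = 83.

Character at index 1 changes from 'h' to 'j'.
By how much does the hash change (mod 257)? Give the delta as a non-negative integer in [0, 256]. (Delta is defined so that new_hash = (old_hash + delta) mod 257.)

Answer: 81

Derivation:
Delta formula: (val(new) - val(old)) * B^(n-1-k) mod M
  val('j') - val('h') = 10 - 8 = 2
  B^(n-1-k) = 13^2 mod 257 = 169
  Delta = 2 * 169 mod 257 = 81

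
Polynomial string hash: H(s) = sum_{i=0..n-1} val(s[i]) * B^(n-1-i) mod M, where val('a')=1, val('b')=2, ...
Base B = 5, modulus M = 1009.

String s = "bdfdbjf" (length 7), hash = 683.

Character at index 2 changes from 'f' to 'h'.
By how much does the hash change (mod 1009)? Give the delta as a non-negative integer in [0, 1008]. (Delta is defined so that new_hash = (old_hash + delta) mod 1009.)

Answer: 241

Derivation:
Delta formula: (val(new) - val(old)) * B^(n-1-k) mod M
  val('h') - val('f') = 8 - 6 = 2
  B^(n-1-k) = 5^4 mod 1009 = 625
  Delta = 2 * 625 mod 1009 = 241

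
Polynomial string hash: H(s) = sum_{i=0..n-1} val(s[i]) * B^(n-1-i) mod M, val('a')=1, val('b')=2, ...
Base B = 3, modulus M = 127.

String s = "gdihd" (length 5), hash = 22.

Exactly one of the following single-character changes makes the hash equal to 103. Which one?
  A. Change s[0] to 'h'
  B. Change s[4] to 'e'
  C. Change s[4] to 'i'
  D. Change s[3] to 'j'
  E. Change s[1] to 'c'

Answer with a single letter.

Option A: s[0]='g'->'h', delta=(8-7)*3^4 mod 127 = 81, hash=22+81 mod 127 = 103 <-- target
Option B: s[4]='d'->'e', delta=(5-4)*3^0 mod 127 = 1, hash=22+1 mod 127 = 23
Option C: s[4]='d'->'i', delta=(9-4)*3^0 mod 127 = 5, hash=22+5 mod 127 = 27
Option D: s[3]='h'->'j', delta=(10-8)*3^1 mod 127 = 6, hash=22+6 mod 127 = 28
Option E: s[1]='d'->'c', delta=(3-4)*3^3 mod 127 = 100, hash=22+100 mod 127 = 122

Answer: A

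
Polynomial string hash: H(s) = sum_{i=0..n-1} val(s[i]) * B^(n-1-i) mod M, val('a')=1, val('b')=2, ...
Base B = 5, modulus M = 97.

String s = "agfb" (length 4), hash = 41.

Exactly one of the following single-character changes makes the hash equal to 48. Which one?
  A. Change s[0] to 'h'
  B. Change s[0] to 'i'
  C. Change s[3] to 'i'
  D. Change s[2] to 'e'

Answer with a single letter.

Option A: s[0]='a'->'h', delta=(8-1)*5^3 mod 97 = 2, hash=41+2 mod 97 = 43
Option B: s[0]='a'->'i', delta=(9-1)*5^3 mod 97 = 30, hash=41+30 mod 97 = 71
Option C: s[3]='b'->'i', delta=(9-2)*5^0 mod 97 = 7, hash=41+7 mod 97 = 48 <-- target
Option D: s[2]='f'->'e', delta=(5-6)*5^1 mod 97 = 92, hash=41+92 mod 97 = 36

Answer: C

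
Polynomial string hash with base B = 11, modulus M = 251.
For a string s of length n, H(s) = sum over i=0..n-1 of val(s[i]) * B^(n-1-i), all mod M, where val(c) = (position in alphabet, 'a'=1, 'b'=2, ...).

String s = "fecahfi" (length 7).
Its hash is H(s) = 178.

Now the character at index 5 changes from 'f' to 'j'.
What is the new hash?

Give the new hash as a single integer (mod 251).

val('f') = 6, val('j') = 10
Position k = 5, exponent = n-1-k = 1
B^1 mod M = 11^1 mod 251 = 11
Delta = (10 - 6) * 11 mod 251 = 44
New hash = (178 + 44) mod 251 = 222

Answer: 222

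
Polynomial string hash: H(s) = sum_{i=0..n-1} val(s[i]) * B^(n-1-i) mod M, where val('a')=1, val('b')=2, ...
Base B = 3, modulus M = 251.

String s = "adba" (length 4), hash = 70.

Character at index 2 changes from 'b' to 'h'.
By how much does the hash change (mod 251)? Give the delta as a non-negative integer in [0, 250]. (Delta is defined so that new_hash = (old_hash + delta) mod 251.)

Answer: 18

Derivation:
Delta formula: (val(new) - val(old)) * B^(n-1-k) mod M
  val('h') - val('b') = 8 - 2 = 6
  B^(n-1-k) = 3^1 mod 251 = 3
  Delta = 6 * 3 mod 251 = 18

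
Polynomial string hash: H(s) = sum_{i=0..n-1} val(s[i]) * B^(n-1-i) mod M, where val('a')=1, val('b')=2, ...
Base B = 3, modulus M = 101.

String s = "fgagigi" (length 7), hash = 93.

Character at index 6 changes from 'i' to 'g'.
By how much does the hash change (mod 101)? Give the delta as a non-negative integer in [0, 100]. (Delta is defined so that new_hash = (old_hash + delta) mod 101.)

Delta formula: (val(new) - val(old)) * B^(n-1-k) mod M
  val('g') - val('i') = 7 - 9 = -2
  B^(n-1-k) = 3^0 mod 101 = 1
  Delta = -2 * 1 mod 101 = 99

Answer: 99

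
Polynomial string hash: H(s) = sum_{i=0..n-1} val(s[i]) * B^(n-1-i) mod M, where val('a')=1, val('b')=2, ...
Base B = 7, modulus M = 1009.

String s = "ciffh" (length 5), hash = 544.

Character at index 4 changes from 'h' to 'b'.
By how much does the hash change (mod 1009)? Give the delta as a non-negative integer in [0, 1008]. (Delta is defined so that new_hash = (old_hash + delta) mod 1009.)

Delta formula: (val(new) - val(old)) * B^(n-1-k) mod M
  val('b') - val('h') = 2 - 8 = -6
  B^(n-1-k) = 7^0 mod 1009 = 1
  Delta = -6 * 1 mod 1009 = 1003

Answer: 1003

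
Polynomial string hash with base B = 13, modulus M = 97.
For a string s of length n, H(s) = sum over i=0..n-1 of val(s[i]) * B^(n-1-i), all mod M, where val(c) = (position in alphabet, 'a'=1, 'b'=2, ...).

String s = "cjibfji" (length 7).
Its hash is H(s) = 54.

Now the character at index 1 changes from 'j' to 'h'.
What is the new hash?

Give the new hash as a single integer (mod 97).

val('j') = 10, val('h') = 8
Position k = 1, exponent = n-1-k = 5
B^5 mod M = 13^5 mod 97 = 74
Delta = (8 - 10) * 74 mod 97 = 46
New hash = (54 + 46) mod 97 = 3

Answer: 3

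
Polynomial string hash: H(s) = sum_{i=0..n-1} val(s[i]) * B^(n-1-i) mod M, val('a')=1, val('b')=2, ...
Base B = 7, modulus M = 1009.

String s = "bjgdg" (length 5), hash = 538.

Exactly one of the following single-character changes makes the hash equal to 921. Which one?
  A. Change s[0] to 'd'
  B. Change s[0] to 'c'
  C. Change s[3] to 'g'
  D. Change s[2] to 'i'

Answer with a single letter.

Answer: B

Derivation:
Option A: s[0]='b'->'d', delta=(4-2)*7^4 mod 1009 = 766, hash=538+766 mod 1009 = 295
Option B: s[0]='b'->'c', delta=(3-2)*7^4 mod 1009 = 383, hash=538+383 mod 1009 = 921 <-- target
Option C: s[3]='d'->'g', delta=(7-4)*7^1 mod 1009 = 21, hash=538+21 mod 1009 = 559
Option D: s[2]='g'->'i', delta=(9-7)*7^2 mod 1009 = 98, hash=538+98 mod 1009 = 636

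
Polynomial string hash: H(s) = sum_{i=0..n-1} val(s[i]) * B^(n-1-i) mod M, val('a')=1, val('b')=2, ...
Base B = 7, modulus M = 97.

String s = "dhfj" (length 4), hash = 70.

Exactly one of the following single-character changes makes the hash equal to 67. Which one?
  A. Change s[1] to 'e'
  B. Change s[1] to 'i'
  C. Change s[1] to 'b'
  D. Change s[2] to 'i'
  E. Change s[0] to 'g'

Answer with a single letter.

Option A: s[1]='h'->'e', delta=(5-8)*7^2 mod 97 = 47, hash=70+47 mod 97 = 20
Option B: s[1]='h'->'i', delta=(9-8)*7^2 mod 97 = 49, hash=70+49 mod 97 = 22
Option C: s[1]='h'->'b', delta=(2-8)*7^2 mod 97 = 94, hash=70+94 mod 97 = 67 <-- target
Option D: s[2]='f'->'i', delta=(9-6)*7^1 mod 97 = 21, hash=70+21 mod 97 = 91
Option E: s[0]='d'->'g', delta=(7-4)*7^3 mod 97 = 59, hash=70+59 mod 97 = 32

Answer: C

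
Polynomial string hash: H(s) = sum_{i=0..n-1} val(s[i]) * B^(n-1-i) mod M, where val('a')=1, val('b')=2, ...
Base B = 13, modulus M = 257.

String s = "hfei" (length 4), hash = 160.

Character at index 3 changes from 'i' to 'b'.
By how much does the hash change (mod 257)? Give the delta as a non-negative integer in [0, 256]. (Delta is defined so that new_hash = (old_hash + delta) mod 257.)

Answer: 250

Derivation:
Delta formula: (val(new) - val(old)) * B^(n-1-k) mod M
  val('b') - val('i') = 2 - 9 = -7
  B^(n-1-k) = 13^0 mod 257 = 1
  Delta = -7 * 1 mod 257 = 250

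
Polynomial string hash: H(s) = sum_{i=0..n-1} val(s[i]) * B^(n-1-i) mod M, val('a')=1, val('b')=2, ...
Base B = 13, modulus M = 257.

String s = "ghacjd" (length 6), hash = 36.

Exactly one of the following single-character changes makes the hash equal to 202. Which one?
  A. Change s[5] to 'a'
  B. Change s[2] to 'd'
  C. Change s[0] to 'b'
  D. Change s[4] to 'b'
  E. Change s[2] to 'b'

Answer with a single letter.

Answer: B

Derivation:
Option A: s[5]='d'->'a', delta=(1-4)*13^0 mod 257 = 254, hash=36+254 mod 257 = 33
Option B: s[2]='a'->'d', delta=(4-1)*13^3 mod 257 = 166, hash=36+166 mod 257 = 202 <-- target
Option C: s[0]='g'->'b', delta=(2-7)*13^5 mod 257 = 103, hash=36+103 mod 257 = 139
Option D: s[4]='j'->'b', delta=(2-10)*13^1 mod 257 = 153, hash=36+153 mod 257 = 189
Option E: s[2]='a'->'b', delta=(2-1)*13^3 mod 257 = 141, hash=36+141 mod 257 = 177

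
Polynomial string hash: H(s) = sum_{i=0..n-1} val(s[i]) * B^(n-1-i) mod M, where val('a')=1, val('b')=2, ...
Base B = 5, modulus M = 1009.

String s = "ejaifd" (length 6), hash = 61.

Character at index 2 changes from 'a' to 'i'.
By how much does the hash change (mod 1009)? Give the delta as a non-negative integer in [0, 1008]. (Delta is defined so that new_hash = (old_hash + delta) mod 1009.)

Answer: 1000

Derivation:
Delta formula: (val(new) - val(old)) * B^(n-1-k) mod M
  val('i') - val('a') = 9 - 1 = 8
  B^(n-1-k) = 5^3 mod 1009 = 125
  Delta = 8 * 125 mod 1009 = 1000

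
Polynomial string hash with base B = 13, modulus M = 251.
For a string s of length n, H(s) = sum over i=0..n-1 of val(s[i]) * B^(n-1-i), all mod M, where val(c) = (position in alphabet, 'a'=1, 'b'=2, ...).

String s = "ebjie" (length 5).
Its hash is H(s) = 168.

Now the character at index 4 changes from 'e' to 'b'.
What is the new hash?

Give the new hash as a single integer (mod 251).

Answer: 165

Derivation:
val('e') = 5, val('b') = 2
Position k = 4, exponent = n-1-k = 0
B^0 mod M = 13^0 mod 251 = 1
Delta = (2 - 5) * 1 mod 251 = 248
New hash = (168 + 248) mod 251 = 165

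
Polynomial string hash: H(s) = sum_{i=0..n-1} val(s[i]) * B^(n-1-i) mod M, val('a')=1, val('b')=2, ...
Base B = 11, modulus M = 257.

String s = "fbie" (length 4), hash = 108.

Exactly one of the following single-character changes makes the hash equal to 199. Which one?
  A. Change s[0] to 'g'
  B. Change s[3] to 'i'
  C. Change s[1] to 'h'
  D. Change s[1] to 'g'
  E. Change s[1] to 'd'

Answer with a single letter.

Option A: s[0]='f'->'g', delta=(7-6)*11^3 mod 257 = 46, hash=108+46 mod 257 = 154
Option B: s[3]='e'->'i', delta=(9-5)*11^0 mod 257 = 4, hash=108+4 mod 257 = 112
Option C: s[1]='b'->'h', delta=(8-2)*11^2 mod 257 = 212, hash=108+212 mod 257 = 63
Option D: s[1]='b'->'g', delta=(7-2)*11^2 mod 257 = 91, hash=108+91 mod 257 = 199 <-- target
Option E: s[1]='b'->'d', delta=(4-2)*11^2 mod 257 = 242, hash=108+242 mod 257 = 93

Answer: D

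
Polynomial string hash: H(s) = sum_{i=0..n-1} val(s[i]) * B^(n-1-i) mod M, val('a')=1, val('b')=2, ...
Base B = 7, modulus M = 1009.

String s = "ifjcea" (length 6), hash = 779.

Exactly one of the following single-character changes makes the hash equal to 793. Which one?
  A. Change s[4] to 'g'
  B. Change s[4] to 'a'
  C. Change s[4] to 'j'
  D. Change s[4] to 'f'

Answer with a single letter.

Answer: A

Derivation:
Option A: s[4]='e'->'g', delta=(7-5)*7^1 mod 1009 = 14, hash=779+14 mod 1009 = 793 <-- target
Option B: s[4]='e'->'a', delta=(1-5)*7^1 mod 1009 = 981, hash=779+981 mod 1009 = 751
Option C: s[4]='e'->'j', delta=(10-5)*7^1 mod 1009 = 35, hash=779+35 mod 1009 = 814
Option D: s[4]='e'->'f', delta=(6-5)*7^1 mod 1009 = 7, hash=779+7 mod 1009 = 786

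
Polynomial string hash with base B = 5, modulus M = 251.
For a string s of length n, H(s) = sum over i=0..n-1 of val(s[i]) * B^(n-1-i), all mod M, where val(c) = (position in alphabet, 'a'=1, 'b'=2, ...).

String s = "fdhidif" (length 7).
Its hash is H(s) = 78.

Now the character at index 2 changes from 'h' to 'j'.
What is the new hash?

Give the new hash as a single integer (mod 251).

val('h') = 8, val('j') = 10
Position k = 2, exponent = n-1-k = 4
B^4 mod M = 5^4 mod 251 = 123
Delta = (10 - 8) * 123 mod 251 = 246
New hash = (78 + 246) mod 251 = 73

Answer: 73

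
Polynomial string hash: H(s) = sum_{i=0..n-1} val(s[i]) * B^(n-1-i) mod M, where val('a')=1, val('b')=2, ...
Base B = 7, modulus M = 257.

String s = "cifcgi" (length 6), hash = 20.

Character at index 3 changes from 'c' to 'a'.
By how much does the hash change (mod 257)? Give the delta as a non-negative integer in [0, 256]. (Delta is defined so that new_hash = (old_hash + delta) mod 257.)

Delta formula: (val(new) - val(old)) * B^(n-1-k) mod M
  val('a') - val('c') = 1 - 3 = -2
  B^(n-1-k) = 7^2 mod 257 = 49
  Delta = -2 * 49 mod 257 = 159

Answer: 159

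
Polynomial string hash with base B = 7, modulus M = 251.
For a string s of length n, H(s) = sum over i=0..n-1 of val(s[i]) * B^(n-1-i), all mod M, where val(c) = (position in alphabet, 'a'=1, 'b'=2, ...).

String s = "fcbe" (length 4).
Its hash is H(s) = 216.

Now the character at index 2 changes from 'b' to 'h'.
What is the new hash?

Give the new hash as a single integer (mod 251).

Answer: 7

Derivation:
val('b') = 2, val('h') = 8
Position k = 2, exponent = n-1-k = 1
B^1 mod M = 7^1 mod 251 = 7
Delta = (8 - 2) * 7 mod 251 = 42
New hash = (216 + 42) mod 251 = 7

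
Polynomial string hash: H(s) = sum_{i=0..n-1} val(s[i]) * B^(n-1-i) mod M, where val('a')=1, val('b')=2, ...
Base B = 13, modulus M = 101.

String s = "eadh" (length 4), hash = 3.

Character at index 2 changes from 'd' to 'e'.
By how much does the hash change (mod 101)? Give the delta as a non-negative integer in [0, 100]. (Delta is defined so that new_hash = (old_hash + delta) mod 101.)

Answer: 13

Derivation:
Delta formula: (val(new) - val(old)) * B^(n-1-k) mod M
  val('e') - val('d') = 5 - 4 = 1
  B^(n-1-k) = 13^1 mod 101 = 13
  Delta = 1 * 13 mod 101 = 13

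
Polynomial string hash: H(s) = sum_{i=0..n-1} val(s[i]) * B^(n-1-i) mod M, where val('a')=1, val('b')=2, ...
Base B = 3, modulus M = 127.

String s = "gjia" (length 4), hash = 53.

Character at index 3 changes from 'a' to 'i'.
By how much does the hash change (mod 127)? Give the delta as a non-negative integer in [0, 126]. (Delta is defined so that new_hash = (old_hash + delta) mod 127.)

Delta formula: (val(new) - val(old)) * B^(n-1-k) mod M
  val('i') - val('a') = 9 - 1 = 8
  B^(n-1-k) = 3^0 mod 127 = 1
  Delta = 8 * 1 mod 127 = 8

Answer: 8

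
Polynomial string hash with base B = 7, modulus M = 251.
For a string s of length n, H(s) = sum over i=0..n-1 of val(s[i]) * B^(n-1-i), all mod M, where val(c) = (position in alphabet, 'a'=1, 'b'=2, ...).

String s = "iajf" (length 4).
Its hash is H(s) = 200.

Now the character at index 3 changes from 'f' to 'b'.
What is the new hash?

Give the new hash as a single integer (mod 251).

val('f') = 6, val('b') = 2
Position k = 3, exponent = n-1-k = 0
B^0 mod M = 7^0 mod 251 = 1
Delta = (2 - 6) * 1 mod 251 = 247
New hash = (200 + 247) mod 251 = 196

Answer: 196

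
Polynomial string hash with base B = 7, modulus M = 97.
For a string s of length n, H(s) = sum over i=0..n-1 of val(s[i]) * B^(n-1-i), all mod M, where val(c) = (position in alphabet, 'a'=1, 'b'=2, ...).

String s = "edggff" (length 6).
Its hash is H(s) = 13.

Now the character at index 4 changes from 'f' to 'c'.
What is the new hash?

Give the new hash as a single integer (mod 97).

Answer: 89

Derivation:
val('f') = 6, val('c') = 3
Position k = 4, exponent = n-1-k = 1
B^1 mod M = 7^1 mod 97 = 7
Delta = (3 - 6) * 7 mod 97 = 76
New hash = (13 + 76) mod 97 = 89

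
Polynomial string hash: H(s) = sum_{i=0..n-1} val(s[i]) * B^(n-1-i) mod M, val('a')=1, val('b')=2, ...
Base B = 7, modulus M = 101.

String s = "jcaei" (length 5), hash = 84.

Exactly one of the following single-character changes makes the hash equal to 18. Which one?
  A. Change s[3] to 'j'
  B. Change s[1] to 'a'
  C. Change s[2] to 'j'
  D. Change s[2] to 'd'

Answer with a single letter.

Answer: A

Derivation:
Option A: s[3]='e'->'j', delta=(10-5)*7^1 mod 101 = 35, hash=84+35 mod 101 = 18 <-- target
Option B: s[1]='c'->'a', delta=(1-3)*7^3 mod 101 = 21, hash=84+21 mod 101 = 4
Option C: s[2]='a'->'j', delta=(10-1)*7^2 mod 101 = 37, hash=84+37 mod 101 = 20
Option D: s[2]='a'->'d', delta=(4-1)*7^2 mod 101 = 46, hash=84+46 mod 101 = 29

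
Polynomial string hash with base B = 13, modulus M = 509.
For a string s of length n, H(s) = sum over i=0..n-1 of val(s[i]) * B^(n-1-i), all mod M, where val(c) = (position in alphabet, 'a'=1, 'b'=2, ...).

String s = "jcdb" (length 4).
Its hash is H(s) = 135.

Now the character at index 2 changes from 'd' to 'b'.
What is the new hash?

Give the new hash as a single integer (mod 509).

Answer: 109

Derivation:
val('d') = 4, val('b') = 2
Position k = 2, exponent = n-1-k = 1
B^1 mod M = 13^1 mod 509 = 13
Delta = (2 - 4) * 13 mod 509 = 483
New hash = (135 + 483) mod 509 = 109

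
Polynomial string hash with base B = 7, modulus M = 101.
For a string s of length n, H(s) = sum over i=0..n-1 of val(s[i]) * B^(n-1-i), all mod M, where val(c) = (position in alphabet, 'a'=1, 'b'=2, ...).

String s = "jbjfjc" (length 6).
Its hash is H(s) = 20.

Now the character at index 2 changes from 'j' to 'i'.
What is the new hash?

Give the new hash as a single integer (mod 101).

Answer: 81

Derivation:
val('j') = 10, val('i') = 9
Position k = 2, exponent = n-1-k = 3
B^3 mod M = 7^3 mod 101 = 40
Delta = (9 - 10) * 40 mod 101 = 61
New hash = (20 + 61) mod 101 = 81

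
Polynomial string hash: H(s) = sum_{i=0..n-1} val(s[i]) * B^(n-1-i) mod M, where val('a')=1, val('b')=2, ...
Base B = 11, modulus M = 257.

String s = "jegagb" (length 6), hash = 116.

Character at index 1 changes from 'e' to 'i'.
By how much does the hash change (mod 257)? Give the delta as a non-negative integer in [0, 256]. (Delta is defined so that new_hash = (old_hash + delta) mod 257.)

Delta formula: (val(new) - val(old)) * B^(n-1-k) mod M
  val('i') - val('e') = 9 - 5 = 4
  B^(n-1-k) = 11^4 mod 257 = 249
  Delta = 4 * 249 mod 257 = 225

Answer: 225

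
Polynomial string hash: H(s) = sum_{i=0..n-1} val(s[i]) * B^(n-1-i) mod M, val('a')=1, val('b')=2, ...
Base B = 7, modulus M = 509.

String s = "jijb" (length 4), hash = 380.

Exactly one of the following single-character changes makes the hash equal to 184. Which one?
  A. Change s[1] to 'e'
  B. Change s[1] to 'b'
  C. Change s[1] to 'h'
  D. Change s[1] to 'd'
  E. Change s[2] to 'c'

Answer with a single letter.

Answer: A

Derivation:
Option A: s[1]='i'->'e', delta=(5-9)*7^2 mod 509 = 313, hash=380+313 mod 509 = 184 <-- target
Option B: s[1]='i'->'b', delta=(2-9)*7^2 mod 509 = 166, hash=380+166 mod 509 = 37
Option C: s[1]='i'->'h', delta=(8-9)*7^2 mod 509 = 460, hash=380+460 mod 509 = 331
Option D: s[1]='i'->'d', delta=(4-9)*7^2 mod 509 = 264, hash=380+264 mod 509 = 135
Option E: s[2]='j'->'c', delta=(3-10)*7^1 mod 509 = 460, hash=380+460 mod 509 = 331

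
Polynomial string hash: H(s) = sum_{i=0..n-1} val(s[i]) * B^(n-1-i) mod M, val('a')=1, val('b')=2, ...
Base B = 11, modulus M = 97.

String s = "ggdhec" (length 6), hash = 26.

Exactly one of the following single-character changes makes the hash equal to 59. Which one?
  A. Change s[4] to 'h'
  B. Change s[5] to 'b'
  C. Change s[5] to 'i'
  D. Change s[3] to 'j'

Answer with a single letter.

Option A: s[4]='e'->'h', delta=(8-5)*11^1 mod 97 = 33, hash=26+33 mod 97 = 59 <-- target
Option B: s[5]='c'->'b', delta=(2-3)*11^0 mod 97 = 96, hash=26+96 mod 97 = 25
Option C: s[5]='c'->'i', delta=(9-3)*11^0 mod 97 = 6, hash=26+6 mod 97 = 32
Option D: s[3]='h'->'j', delta=(10-8)*11^2 mod 97 = 48, hash=26+48 mod 97 = 74

Answer: A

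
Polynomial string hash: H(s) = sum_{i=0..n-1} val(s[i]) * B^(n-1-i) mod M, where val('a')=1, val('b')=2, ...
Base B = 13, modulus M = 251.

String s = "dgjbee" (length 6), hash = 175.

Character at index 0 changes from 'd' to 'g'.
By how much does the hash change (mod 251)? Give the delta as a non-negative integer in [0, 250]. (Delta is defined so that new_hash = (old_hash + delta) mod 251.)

Delta formula: (val(new) - val(old)) * B^(n-1-k) mod M
  val('g') - val('d') = 7 - 4 = 3
  B^(n-1-k) = 13^5 mod 251 = 64
  Delta = 3 * 64 mod 251 = 192

Answer: 192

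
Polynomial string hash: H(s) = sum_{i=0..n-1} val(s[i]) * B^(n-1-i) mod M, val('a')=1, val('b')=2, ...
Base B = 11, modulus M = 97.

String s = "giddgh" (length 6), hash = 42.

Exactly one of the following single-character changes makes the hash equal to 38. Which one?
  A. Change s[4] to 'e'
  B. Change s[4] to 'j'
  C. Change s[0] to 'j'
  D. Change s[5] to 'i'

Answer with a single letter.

Answer: C

Derivation:
Option A: s[4]='g'->'e', delta=(5-7)*11^1 mod 97 = 75, hash=42+75 mod 97 = 20
Option B: s[4]='g'->'j', delta=(10-7)*11^1 mod 97 = 33, hash=42+33 mod 97 = 75
Option C: s[0]='g'->'j', delta=(10-7)*11^5 mod 97 = 93, hash=42+93 mod 97 = 38 <-- target
Option D: s[5]='h'->'i', delta=(9-8)*11^0 mod 97 = 1, hash=42+1 mod 97 = 43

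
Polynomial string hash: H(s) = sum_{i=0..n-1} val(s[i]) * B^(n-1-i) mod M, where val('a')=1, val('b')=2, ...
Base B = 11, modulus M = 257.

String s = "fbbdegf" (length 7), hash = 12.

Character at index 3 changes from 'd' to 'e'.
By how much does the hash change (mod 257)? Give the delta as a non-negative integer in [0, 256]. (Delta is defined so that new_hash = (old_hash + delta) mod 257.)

Answer: 46

Derivation:
Delta formula: (val(new) - val(old)) * B^(n-1-k) mod M
  val('e') - val('d') = 5 - 4 = 1
  B^(n-1-k) = 11^3 mod 257 = 46
  Delta = 1 * 46 mod 257 = 46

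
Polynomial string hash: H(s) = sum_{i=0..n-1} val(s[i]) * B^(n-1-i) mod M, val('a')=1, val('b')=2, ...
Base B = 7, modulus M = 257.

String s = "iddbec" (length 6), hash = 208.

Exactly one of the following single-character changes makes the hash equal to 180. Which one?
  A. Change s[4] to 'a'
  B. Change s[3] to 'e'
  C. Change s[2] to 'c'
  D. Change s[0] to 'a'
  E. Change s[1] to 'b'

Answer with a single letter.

Option A: s[4]='e'->'a', delta=(1-5)*7^1 mod 257 = 229, hash=208+229 mod 257 = 180 <-- target
Option B: s[3]='b'->'e', delta=(5-2)*7^2 mod 257 = 147, hash=208+147 mod 257 = 98
Option C: s[2]='d'->'c', delta=(3-4)*7^3 mod 257 = 171, hash=208+171 mod 257 = 122
Option D: s[0]='i'->'a', delta=(1-9)*7^5 mod 257 = 212, hash=208+212 mod 257 = 163
Option E: s[1]='d'->'b', delta=(2-4)*7^4 mod 257 = 81, hash=208+81 mod 257 = 32

Answer: A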